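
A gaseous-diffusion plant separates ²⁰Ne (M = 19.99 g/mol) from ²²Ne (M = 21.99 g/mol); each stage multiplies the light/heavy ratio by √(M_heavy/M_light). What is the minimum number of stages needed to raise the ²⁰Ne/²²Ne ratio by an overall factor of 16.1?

59

With α = √(21.99/19.99) per stage, ln α = ½ ln(1.10005) = 0.04768.
Need α^N ≥ 16.1 ⇒ N ≥ ln(16.1) / ln α = 2.779 / 0.04768 = 58.28.
So at least 59 stages are needed.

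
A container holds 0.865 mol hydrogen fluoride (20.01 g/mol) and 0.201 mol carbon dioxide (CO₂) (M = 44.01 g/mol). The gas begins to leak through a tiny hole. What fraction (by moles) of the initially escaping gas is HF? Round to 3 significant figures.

0.865

Rate_i ∝ x_i/√M_i (Graham's law weighted by mole fraction), so the effusate composition follows n_i/√M_i.
So x_HF in the escaping gas = (n_HF/√M_HF) / Σ(n_i/√M_i)
= (0.865/√20.01) / (0.865/√20.01 + 0.201/√44.01) = 0.1934/(0.1934 + 0.03030) = 0.865.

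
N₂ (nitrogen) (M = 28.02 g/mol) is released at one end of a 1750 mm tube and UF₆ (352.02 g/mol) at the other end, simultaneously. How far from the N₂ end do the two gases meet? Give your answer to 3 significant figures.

1360 mm

The fronts meet when d_N₂ + d_UF₆ = L with d_N₂/d_UF₆ = √(M_UF₆/M_N₂) (Graham's law). Here √(M_UF₆/M_N₂) = √(352.02/28.02) = 3.544.
With d_N₂ + d_UF₆ = 1750 mm, d_UF₆ = 1750/(1 + 3.544) = 385.1 mm.
d_N₂ = 1750 − 385.1 = 1360 mm.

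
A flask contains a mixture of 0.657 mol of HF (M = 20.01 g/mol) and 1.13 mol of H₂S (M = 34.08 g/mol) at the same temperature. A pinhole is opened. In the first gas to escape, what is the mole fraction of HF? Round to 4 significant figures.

The effusion rate of species i is ∝ p_i/√M_i ∝ n_i/√M_i.
Mole fraction of HF in the effusate = (n_HF/√M_HF) / (n_HF/√M_HF + n_H₂S/√M_H₂S)
= (0.657/√20.01) / (0.657/√20.01 + 1.13/√34.08) = 0.1469/(0.1469 + 0.1936) = 0.4314.

0.4314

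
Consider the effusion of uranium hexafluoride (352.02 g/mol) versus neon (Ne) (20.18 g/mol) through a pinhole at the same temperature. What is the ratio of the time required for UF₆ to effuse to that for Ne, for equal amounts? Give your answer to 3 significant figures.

Using Graham's law: t_UF₆/t_Ne = √(M_UF₆/M_Ne) = √(352.02/20.18) = √17.44 = 4.18.

4.18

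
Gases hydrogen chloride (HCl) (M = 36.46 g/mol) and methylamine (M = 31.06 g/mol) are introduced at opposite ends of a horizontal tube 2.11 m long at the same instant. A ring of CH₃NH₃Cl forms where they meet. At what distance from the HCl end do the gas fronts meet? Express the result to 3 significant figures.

1.01 m

In equal time, each gas travels a distance ∝ its rate ∝ 1/√M, so d_HCl/d_CH₃NH₂ = √(M_CH₃NH₂/M_HCl) = √(31.06/36.46) = 0.9230.
With d_HCl + d_CH₃NH₂ = 2.11 m, d_CH₃NH₂ = 2.11/(1 + 0.9230) = 1.097 m.
d_HCl = 2.11 − 1.097 = 1.01 m.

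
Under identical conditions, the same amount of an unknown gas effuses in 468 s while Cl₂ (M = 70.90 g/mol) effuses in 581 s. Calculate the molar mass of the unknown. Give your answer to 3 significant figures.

From Graham's law, t_X/t_Cl₂ = √(M_X/M_Cl₂).
468/581 = 0.8055 = √(M_X/70.90)
M_X = 70.90 × 0.8055² = 70.90 × 0.6488 = 46.0 g/mol

46.0 g/mol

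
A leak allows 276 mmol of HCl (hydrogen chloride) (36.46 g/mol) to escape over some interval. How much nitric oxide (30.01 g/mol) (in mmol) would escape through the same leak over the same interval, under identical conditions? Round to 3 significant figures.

304 mmol

Graham's law gives rate_NO/rate_HCl = √(M_HCl/M_NO) = √(36.46/30.01) = √1.215 = 1.102.
So the amount for NO is 276 × 1.102 = 304 mmol.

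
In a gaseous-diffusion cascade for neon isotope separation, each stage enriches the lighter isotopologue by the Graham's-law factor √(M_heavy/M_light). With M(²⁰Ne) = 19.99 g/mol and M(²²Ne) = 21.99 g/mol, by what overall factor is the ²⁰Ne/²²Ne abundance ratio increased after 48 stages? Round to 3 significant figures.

9.86

Overall factor = α^48 with α = √(21.99/19.99), i.e. (21.99/19.99)^(48/2).
= 1.10005^24 = 9.86.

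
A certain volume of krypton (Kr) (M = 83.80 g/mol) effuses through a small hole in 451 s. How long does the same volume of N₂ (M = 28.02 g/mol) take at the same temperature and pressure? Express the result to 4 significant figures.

From Graham's law, t_N₂/t_Kr = √(M_N₂/M_Kr) = √(28.02/83.80) = √0.3344 = 0.5782.
So the time for N₂ is 451 × 0.5782 = 260.8 s.

260.8 s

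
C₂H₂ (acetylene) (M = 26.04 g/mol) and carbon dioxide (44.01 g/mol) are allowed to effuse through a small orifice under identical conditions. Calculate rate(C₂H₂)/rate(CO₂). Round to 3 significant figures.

1.30

Graham's law gives rate_C₂H₂/rate_CO₂ = √(M_CO₂/M_C₂H₂) = √(44.01/26.04) = √1.690 = 1.30.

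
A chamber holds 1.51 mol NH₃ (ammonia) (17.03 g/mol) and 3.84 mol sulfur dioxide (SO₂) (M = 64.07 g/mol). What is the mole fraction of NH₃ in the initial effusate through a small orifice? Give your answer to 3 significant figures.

0.433

Each component's effusion rate ∝ (its partial pressure)·(1/√M) ∝ n_i/√M_i.
So x_NH₃ in the escaping gas = (n_NH₃/√M_NH₃) / Σ(n_i/√M_i)
= (1.51/√17.03) / (1.51/√17.03 + 3.84/√64.07) = 0.3659/(0.3659 + 0.4797) = 0.433.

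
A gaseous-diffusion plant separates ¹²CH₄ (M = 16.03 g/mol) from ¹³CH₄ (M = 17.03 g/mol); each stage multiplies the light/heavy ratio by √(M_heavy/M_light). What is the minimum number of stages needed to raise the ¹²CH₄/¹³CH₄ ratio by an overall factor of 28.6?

Single-stage factor α = √(17.03/16.03), so ln α = ½ ln(1.06238) = 0.03026.
Need α^N ≥ 28.6 ⇒ N ≥ ln(28.6) / ln α = 3.353 / 0.03026 = 110.83.
Minimum whole number of stages: N = 111.

111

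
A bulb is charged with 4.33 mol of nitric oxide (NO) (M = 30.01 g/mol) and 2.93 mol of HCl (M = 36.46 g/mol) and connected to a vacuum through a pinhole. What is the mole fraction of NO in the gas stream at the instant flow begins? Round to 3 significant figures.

Each component's effusion rate ∝ (its partial pressure)·(1/√M) ∝ n_i/√M_i.
x_NO(eff) = (n_NO/√M_NO) / (n_NO/√M_NO + n_HCl/√M_HCl)
= (4.33/√30.01) / (4.33/√30.01 + 2.93/√36.46) = 0.7904/(0.7904 + 0.4852) = 0.620.

0.620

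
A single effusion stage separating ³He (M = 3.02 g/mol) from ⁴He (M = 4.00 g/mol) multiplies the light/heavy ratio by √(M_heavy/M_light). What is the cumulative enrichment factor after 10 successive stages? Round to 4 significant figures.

4.076

Overall factor = α^10 with α = √(4.00/3.02), i.e. (4.00/3.02)^(10/2).
= 1.32450^5 = 4.076.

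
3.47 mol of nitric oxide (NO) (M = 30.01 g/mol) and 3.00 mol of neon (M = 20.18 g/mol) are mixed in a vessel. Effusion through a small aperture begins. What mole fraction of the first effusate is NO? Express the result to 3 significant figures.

0.487

Rate_i ∝ x_i/√M_i (Graham's law weighted by mole fraction), so the effusate composition follows n_i/√M_i.
So x_NO in the escaping gas = (n_NO/√M_NO) / Σ(n_i/√M_i)
= (3.47/√30.01) / (3.47/√30.01 + 3.00/√20.18) = 0.6334/(0.6334 + 0.6678) = 0.487.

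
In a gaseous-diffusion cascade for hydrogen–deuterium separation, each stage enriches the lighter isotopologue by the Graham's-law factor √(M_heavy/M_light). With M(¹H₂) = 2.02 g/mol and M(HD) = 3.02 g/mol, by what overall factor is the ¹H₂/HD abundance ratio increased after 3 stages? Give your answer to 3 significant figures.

Each stage multiplies the ratio by α = √(3.02/2.02), so after 3 stages the overall factor is α^3 = (3.02/2.02)^(3/2).
= 1.49505^(3/2) = 1.83.

1.83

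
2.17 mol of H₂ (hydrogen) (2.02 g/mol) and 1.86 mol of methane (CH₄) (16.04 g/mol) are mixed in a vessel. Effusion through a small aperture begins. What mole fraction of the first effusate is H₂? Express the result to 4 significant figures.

Effusion rate of each component ∝ n_i/√M_i (partial pressure × 1/√M).
So x_H₂ in the escaping gas = (n_H₂/√M_H₂) / Σ(n_i/√M_i)
= (2.17/√2.02) / (2.17/√2.02 + 1.86/√16.04) = 1.527/(1.527 + 0.4644) = 0.7668.

0.7668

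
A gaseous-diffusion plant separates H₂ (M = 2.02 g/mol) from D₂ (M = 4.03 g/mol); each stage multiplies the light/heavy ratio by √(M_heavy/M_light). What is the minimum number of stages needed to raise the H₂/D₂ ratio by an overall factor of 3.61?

4

With α = √(4.03/2.02) per stage, ln α = ½ ln(1.99505) = 0.3453.
Need α^N ≥ 3.61 ⇒ N ≥ ln(3.61) / ln α = 1.284 / 0.3453 = 3.72.
Minimum whole number of stages: N = 4.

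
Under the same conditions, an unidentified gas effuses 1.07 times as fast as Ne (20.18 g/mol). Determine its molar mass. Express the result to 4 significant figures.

By Graham's law, rate_X/rate_Ne = √(M_Ne/M_X).
1.07 = √(20.18/M_X)
M_X = 20.18 / 1.07² = 20.18 / 1.145 = 17.63 g/mol

17.63 g/mol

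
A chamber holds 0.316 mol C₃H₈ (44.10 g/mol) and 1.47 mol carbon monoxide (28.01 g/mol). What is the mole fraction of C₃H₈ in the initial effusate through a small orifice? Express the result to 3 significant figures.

Effusion rate of each component ∝ n_i/√M_i (partial pressure × 1/√M).
So x_C₃H₈ in the escaping gas = (n_C₃H₈/√M_C₃H₈) / Σ(n_i/√M_i)
= (0.316/√44.10) / (0.316/√44.10 + 1.47/√28.01) = 0.04758/(0.04758 + 0.2778) = 0.146.

0.146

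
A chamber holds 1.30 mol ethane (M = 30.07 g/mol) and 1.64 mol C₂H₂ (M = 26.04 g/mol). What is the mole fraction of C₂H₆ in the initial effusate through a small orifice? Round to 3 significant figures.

Effusion rate of each component ∝ n_i/√M_i (partial pressure × 1/√M).
So x_C₂H₆ in the escaping gas = (n_C₂H₆/√M_C₂H₆) / Σ(n_i/√M_i)
= (1.30/√30.07) / (1.30/√30.07 + 1.64/√26.04) = 0.2371/(0.2371 + 0.3214) = 0.425.

0.425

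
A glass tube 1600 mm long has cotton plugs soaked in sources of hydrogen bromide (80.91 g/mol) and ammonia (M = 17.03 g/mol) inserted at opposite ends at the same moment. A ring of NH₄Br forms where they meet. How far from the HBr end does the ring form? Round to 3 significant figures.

Graham's law gives d_HBr/d_NH₃ = rate_HBr/rate_NH₃ = √(M_NH₃/M_HBr) = √(17.03/80.91) = 0.4588.
With d_HBr + d_NH₃ = 1600 mm, d_NH₃ = 1600/(1 + 0.4588) = 1097 mm.
d_HBr = 1600 − 1097 = 503 mm.

503 mm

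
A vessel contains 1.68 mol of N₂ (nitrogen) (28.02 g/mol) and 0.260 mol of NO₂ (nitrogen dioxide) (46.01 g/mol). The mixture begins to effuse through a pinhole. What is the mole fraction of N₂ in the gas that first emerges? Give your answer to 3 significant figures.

Effusion rate of each component ∝ n_i/√M_i (partial pressure × 1/√M).
So x_N₂ in the escaping gas = (n_N₂/√M_N₂) / Σ(n_i/√M_i)
= (1.68/√28.02) / (1.68/√28.02 + 0.260/√46.01) = 0.3174/(0.3174 + 0.03833) = 0.892.

0.892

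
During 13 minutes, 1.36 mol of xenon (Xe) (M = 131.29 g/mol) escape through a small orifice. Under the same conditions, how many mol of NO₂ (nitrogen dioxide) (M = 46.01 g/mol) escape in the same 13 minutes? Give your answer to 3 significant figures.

2.30 mol

By Graham's law, rate_NO₂/rate_Xe = √(M_Xe/M_NO₂) = √(131.29/46.01) = √2.854 = 1.689.
So the amount for NO₂ is 1.36 × 1.689 = 2.30 mol.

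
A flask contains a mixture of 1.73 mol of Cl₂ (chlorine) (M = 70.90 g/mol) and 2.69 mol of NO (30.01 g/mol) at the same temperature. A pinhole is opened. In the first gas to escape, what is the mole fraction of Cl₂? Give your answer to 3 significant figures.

The effusion rate of species i is ∝ p_i/√M_i ∝ n_i/√M_i.
So x_Cl₂ in the escaping gas = (n_Cl₂/√M_Cl₂) / Σ(n_i/√M_i)
= (1.73/√70.90) / (1.73/√70.90 + 2.69/√30.01) = 0.2055/(0.2055 + 0.4910) = 0.295.

0.295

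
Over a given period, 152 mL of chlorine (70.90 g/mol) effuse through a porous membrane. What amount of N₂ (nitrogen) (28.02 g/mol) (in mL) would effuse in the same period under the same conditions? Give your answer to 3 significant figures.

By Graham's law, rate_N₂/rate_Cl₂ = √(M_Cl₂/M_N₂) = √(70.90/28.02) = √2.530 = 1.591.
So the volume for N₂ is 152 × 1.591 = 242 mL.

242 mL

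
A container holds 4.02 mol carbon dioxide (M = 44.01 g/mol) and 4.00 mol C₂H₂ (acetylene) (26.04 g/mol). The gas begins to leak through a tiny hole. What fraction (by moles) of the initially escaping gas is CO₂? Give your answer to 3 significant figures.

0.436

The effusion rate of species i is ∝ p_i/√M_i ∝ n_i/√M_i.
Mole fraction of CO₂ in the effusate = (n_CO₂/√M_CO₂) / (n_CO₂/√M_CO₂ + n_C₂H₂/√M_C₂H₂)
= (4.02/√44.01) / (4.02/√44.01 + 4.00/√26.04) = 0.6060/(0.6060 + 0.7839) = 0.436.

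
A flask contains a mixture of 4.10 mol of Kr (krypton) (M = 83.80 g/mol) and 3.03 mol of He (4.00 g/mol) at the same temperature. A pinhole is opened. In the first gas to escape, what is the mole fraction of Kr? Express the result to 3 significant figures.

0.228

Rate_i ∝ x_i/√M_i (Graham's law weighted by mole fraction), so the effusate composition follows n_i/√M_i.
x_Kr(eff) = (n_Kr/√M_Kr) / (n_Kr/√M_Kr + n_He/√M_He)
= (4.10/√83.80) / (4.10/√83.80 + 3.03/√4.00) = 0.4479/(0.4479 + 1.515) = 0.228.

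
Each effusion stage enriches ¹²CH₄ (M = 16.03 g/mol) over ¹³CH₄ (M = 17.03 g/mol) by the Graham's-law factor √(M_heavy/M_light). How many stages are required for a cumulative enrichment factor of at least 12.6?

Per stage α = (17.03/16.03)^(1/2) = 1.06238^0.5, giving ln α = 0.03026.
Need α^N ≥ 12.6 ⇒ N ≥ ln(12.6) / ln α = 2.534 / 0.03026 = 83.74.
Minimum whole number of stages: N = 84.

84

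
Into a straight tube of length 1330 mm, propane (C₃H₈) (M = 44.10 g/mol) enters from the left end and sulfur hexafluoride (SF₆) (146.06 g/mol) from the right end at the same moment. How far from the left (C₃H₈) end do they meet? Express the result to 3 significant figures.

In equal time, each gas travels a distance ∝ its rate ∝ 1/√M, so d_C₃H₈/d_SF₆ = √(M_SF₆/M_C₃H₈) = √(146.06/44.10) = 1.820.
With d_C₃H₈ + d_SF₆ = 1330 mm, d_SF₆ = 1330/(1 + 1.820) = 471.6 mm.
d_C₃H₈ = 1330 − 471.6 = 858 mm.

858 mm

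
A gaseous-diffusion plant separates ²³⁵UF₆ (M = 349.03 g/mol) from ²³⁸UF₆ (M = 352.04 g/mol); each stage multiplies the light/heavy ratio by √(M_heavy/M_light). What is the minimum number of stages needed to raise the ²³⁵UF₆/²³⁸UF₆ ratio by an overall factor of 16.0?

646

Single-stage factor α = √(352.04/349.03), so ln α = ½ ln(1.00862) = 0.004293.
Need α^N ≥ 16.0 ⇒ N ≥ ln(16.0) / ln α = 2.773 / 0.004293 = 645.77.
Minimum whole number of stages: N = 646.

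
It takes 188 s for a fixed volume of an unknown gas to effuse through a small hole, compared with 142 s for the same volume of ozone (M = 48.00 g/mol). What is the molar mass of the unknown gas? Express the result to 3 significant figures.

84.1 g/mol

Graham's law gives t_X/t_O₃ = √(M_X/M_O₃).
188/142 = 1.324 = √(M_X/48.00)
M_X = 48.00 × 1.324² = 48.00 × 1.753 = 84.1 g/mol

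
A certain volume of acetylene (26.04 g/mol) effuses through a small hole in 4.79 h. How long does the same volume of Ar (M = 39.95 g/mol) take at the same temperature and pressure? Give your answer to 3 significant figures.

5.93 h

From Graham's law, t_Ar/t_C₂H₂ = √(M_Ar/M_C₂H₂) = √(39.95/26.04) = √1.534 = 1.239.
So the time for Ar is 4.79 × 1.239 = 5.93 h.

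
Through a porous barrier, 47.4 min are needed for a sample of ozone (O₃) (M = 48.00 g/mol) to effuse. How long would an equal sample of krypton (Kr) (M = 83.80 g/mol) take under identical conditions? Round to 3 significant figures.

62.6 min

From Graham's law, t_Kr/t_O₃ = √(M_Kr/M_O₃) = √(83.80/48.00) = √1.746 = 1.321.
So the time for Kr is 47.4 × 1.321 = 62.6 min.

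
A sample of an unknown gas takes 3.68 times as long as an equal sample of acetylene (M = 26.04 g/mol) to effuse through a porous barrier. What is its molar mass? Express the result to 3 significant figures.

Using Graham's law: t_X/t_C₂H₂ = √(M_X/M_C₂H₂).
3.68 = √(M_X/26.04)
M_X = 26.04 × 3.68² = 26.04 × 13.54 = 353 g/mol

353 g/mol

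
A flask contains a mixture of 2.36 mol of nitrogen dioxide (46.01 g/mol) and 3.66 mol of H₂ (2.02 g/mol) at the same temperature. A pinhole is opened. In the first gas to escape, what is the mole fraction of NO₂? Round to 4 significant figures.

0.1190

Effusion rate of each component ∝ n_i/√M_i (partial pressure × 1/√M).
x_NO₂(eff) = (n_NO₂/√M_NO₂) / (n_NO₂/√M_NO₂ + n_H₂/√M_H₂)
= (2.36/√46.01) / (2.36/√46.01 + 3.66/√2.02) = 0.3479/(0.3479 + 2.575) = 0.1190.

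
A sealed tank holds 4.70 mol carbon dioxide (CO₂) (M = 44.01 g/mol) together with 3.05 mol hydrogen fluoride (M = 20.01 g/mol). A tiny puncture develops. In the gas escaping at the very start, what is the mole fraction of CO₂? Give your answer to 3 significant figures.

Rate_i ∝ x_i/√M_i (Graham's law weighted by mole fraction), so the effusate composition follows n_i/√M_i.
Mole fraction of CO₂ in the effusate = (n_CO₂/√M_CO₂) / (n_CO₂/√M_CO₂ + n_HF/√M_HF)
= (4.70/√44.01) / (4.70/√44.01 + 3.05/√20.01) = 0.7085/(0.7085 + 0.6818) = 0.510.

0.510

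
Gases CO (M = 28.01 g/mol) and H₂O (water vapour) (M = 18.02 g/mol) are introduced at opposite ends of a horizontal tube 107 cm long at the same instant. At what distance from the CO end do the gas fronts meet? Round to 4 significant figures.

47.62 cm

In equal time, each gas travels a distance ∝ its rate ∝ 1/√M, so d_CO/d_H₂O = √(M_H₂O/M_CO) = √(18.02/28.01) = 0.8021.
With d_CO + d_H₂O = 107 cm, d_H₂O = 107/(1 + 0.8021) = 59.38 cm.
d_CO = 107 − 59.38 = 47.62 cm.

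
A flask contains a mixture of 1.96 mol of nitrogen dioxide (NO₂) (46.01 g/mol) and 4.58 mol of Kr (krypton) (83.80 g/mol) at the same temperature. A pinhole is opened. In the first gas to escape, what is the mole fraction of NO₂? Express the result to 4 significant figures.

0.3661

Each component's effusion rate ∝ (its partial pressure)·(1/√M) ∝ n_i/√M_i.
Mole fraction of NO₂ in the effusate = (n_NO₂/√M_NO₂) / (n_NO₂/√M_NO₂ + n_Kr/√M_Kr)
= (1.96/√46.01) / (1.96/√46.01 + 4.58/√83.80) = 0.2890/(0.2890 + 0.5003) = 0.3661.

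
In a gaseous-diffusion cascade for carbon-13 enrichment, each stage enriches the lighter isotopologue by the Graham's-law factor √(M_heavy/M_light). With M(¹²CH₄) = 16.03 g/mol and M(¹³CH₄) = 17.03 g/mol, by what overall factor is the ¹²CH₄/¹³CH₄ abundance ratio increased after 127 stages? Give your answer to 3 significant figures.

46.6

Each stage multiplies the ratio by α = √(17.03/16.03), so after 127 stages the overall factor is α^127 = (17.03/16.03)^(127/2).
= 1.06238^(127/2) = 46.6.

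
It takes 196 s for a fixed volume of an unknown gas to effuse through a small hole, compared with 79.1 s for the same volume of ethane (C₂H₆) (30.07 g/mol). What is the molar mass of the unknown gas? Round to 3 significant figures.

Since effusion rate ∝ 1/√M, t_X/t_C₂H₆ = √(M_X/M_C₂H₆).
196/79.1 = 2.478 = √(M_X/30.07)
M_X = 30.07 × 2.478² = 30.07 × 6.140 = 185 g/mol

185 g/mol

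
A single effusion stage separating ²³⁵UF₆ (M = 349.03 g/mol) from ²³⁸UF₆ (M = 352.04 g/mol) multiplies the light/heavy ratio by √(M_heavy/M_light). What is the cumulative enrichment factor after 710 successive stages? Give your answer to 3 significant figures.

21.1

After 710 stages the ratio has grown by (√(352.04/349.03))^710 = (352.04/349.03)^(710/2).
= 1.00862^355 = 21.1.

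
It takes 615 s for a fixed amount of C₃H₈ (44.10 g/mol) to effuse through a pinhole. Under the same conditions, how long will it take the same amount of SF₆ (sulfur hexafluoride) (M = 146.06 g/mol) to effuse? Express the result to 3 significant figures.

From Graham's law, t_SF₆/t_C₃H₈ = √(M_SF₆/M_C₃H₈) = √(146.06/44.10) = √3.312 = 1.820.
So the time for SF₆ is 615 × 1.820 = 1120 s.

1120 s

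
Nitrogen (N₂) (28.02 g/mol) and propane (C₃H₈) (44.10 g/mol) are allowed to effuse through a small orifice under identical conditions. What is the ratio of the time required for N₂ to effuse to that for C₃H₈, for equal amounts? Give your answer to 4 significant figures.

0.7971

From Graham's law, t_N₂/t_C₃H₈ = √(M_N₂/M_C₃H₈) = √(28.02/44.10) = √0.6354 = 0.7971.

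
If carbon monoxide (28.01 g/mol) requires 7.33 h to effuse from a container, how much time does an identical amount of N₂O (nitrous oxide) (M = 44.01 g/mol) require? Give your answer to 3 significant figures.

9.19 h

By Graham's law, t_N₂O/t_CO = √(M_N₂O/M_CO) = √(44.01/28.01) = √1.571 = 1.253.
So the time for N₂O is 7.33 × 1.253 = 9.19 h.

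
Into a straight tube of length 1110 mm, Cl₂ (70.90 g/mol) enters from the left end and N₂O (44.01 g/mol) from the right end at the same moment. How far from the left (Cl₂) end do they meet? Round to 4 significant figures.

Graham's law gives d_Cl₂/d_N₂O = rate_Cl₂/rate_N₂O = √(M_N₂O/M_Cl₂) = √(44.01/70.90) = 0.7879.
With d_Cl₂ + d_N₂O = 1110 mm, d_N₂O = 1110/(1 + 0.7879) = 620.9 mm.
d_Cl₂ = 1110 − 620.9 = 489.1 mm.

489.1 mm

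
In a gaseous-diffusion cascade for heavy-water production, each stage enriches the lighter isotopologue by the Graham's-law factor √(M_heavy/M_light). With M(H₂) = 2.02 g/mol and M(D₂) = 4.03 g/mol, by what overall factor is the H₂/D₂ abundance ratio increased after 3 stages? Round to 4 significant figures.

2.818

Each stage multiplies the ratio by α = √(4.03/2.02), so after 3 stages the overall factor is α^3 = (4.03/2.02)^(3/2).
= 1.99505^(3/2) = 2.818.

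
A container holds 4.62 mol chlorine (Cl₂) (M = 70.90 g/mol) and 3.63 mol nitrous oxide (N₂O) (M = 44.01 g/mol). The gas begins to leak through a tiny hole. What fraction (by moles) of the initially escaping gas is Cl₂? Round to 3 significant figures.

0.501

The effusion rate of species i is ∝ p_i/√M_i ∝ n_i/√M_i.
x_Cl₂(eff) = (n_Cl₂/√M_Cl₂) / (n_Cl₂/√M_Cl₂ + n_N₂O/√M_N₂O)
= (4.62/√70.90) / (4.62/√70.90 + 3.63/√44.01) = 0.5487/(0.5487 + 0.5472) = 0.501.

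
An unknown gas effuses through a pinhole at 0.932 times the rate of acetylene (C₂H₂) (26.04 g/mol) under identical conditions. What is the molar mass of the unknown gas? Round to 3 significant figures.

Using Graham's law: rate_X/rate_C₂H₂ = √(M_C₂H₂/M_X).
0.932 = √(26.04/M_X)
M_X = 26.04 / 0.932² = 26.04 / 0.8686 = 30.0 g/mol

30.0 g/mol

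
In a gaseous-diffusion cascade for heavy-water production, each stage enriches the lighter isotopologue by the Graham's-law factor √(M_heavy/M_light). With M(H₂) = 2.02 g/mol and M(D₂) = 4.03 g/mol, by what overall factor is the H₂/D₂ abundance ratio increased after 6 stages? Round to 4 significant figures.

7.941

After 6 stages the ratio has grown by (√(4.03/2.02))^6 = (4.03/2.02)^(6/2).
= 1.99505^3 = 7.941.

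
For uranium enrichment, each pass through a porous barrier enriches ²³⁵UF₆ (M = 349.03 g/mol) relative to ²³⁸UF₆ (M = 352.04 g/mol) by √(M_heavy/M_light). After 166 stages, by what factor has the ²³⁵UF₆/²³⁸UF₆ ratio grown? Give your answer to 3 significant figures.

2.04

After 166 stages the ratio has grown by (√(352.04/349.03))^166 = (352.04/349.03)^(166/2).
= 1.00862^83 = 2.04.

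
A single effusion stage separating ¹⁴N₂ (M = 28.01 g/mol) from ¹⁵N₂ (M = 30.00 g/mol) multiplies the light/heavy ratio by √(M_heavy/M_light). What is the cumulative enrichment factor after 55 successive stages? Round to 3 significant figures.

6.60

After 55 stages the ratio has grown by (√(30.00/28.01))^55 = (30.00/28.01)^(55/2).
= 1.07105^(55/2) = 6.60.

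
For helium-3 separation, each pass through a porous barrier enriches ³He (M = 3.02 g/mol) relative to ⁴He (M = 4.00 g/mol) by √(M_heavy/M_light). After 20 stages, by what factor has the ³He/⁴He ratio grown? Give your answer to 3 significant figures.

16.6

After 20 stages the ratio has grown by (√(4.00/3.02))^20 = (4.00/3.02)^(20/2).
= 1.32450^10 = 16.6.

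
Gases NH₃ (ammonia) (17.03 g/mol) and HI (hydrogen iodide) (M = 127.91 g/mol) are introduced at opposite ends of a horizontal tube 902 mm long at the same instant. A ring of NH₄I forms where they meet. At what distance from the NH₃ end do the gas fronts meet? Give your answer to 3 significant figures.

661 mm

In equal time, each gas travels a distance ∝ its rate ∝ 1/√M, so d_NH₃/d_HI = √(M_HI/M_NH₃) = √(127.91/17.03) = 2.741.
With d_NH₃ + d_HI = 902 mm, d_HI = 902/(1 + 2.741) = 241.1 mm.
d_NH₃ = 902 − 241.1 = 661 mm.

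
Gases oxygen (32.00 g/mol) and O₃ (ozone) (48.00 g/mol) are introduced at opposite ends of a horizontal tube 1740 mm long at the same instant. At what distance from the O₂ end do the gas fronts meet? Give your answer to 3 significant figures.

958 mm

Graham's law gives d_O₂/d_O₃ = rate_O₂/rate_O₃ = √(M_O₃/M_O₂) = √(48.00/32.00) = 1.225.
With d_O₂ + d_O₃ = 1740 mm, d_O₃ = 1740/(1 + 1.225) = 782.1 mm.
d_O₂ = 1740 − 782.1 = 958 mm.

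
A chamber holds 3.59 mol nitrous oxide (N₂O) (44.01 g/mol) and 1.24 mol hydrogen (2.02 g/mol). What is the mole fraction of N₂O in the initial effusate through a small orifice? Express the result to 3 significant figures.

The effusion rate of species i is ∝ p_i/√M_i ∝ n_i/√M_i.
x_N₂O(eff) = (n_N₂O/√M_N₂O) / (n_N₂O/√M_N₂O + n_H₂/√M_H₂)
= (3.59/√44.01) / (3.59/√44.01 + 1.24/√2.02) = 0.5412/(0.5412 + 0.8725) = 0.383.

0.383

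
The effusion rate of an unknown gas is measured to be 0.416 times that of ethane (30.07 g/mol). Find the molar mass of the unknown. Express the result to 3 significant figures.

Graham's law gives rate_X/rate_C₂H₆ = √(M_C₂H₆/M_X).
0.416 = √(30.07/M_X)
M_X = 30.07 / 0.416² = 30.07 / 0.1731 = 174 g/mol

174 g/mol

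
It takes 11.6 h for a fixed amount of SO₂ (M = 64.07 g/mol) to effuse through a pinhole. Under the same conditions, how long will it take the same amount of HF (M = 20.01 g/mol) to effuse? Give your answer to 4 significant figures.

6.483 h

Using Graham's law: t_HF/t_SO₂ = √(M_HF/M_SO₂) = √(20.01/64.07) = √0.3123 = 0.5589.
So the time for HF is 11.6 × 0.5589 = 6.483 h.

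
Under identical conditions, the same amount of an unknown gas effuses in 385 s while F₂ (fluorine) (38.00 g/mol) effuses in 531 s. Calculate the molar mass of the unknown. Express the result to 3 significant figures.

20.0 g/mol

Using Graham's law: t_X/t_F₂ = √(M_X/M_F₂).
385/531 = 0.7250 = √(M_X/38.00)
M_X = 38.00 × 0.7250² = 38.00 × 0.5257 = 20.0 g/mol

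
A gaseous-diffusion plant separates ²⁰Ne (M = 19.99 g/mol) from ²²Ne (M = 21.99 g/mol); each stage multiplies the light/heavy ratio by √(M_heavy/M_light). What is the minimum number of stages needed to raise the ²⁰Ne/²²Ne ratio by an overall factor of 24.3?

67

Single-stage factor α = √(21.99/19.99), so ln α = ½ ln(1.10005) = 0.04768.
Need α^N ≥ 24.3 ⇒ N ≥ ln(24.3) / ln α = 3.190 / 0.04768 = 66.92.
So at least 67 stages are needed.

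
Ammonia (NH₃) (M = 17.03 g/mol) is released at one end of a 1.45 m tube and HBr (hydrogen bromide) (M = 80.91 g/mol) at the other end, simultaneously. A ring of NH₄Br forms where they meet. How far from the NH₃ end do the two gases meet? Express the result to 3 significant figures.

Distances travelled in equal time are proportional to diffusion rates, so d_NH₃/d_HBr = √(M_HBr/M_NH₃) = √(80.91/17.03) = 2.180.
With d_NH₃ + d_HBr = 1.45 m, d_HBr = 1.45/(1 + 2.180) = 0.4560 m.
d_NH₃ = 1.45 − 0.4560 = 0.994 m.

0.994 m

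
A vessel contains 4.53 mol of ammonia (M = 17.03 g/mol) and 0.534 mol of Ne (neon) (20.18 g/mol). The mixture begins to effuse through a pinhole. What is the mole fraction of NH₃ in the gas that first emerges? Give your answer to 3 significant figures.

The effusion rate of species i is ∝ p_i/√M_i ∝ n_i/√M_i.
Mole fraction of NH₃ in the effusate = (n_NH₃/√M_NH₃) / (n_NH₃/√M_NH₃ + n_Ne/√M_Ne)
= (4.53/√17.03) / (4.53/√17.03 + 0.534/√20.18) = 1.098/(1.098 + 0.1189) = 0.902.

0.902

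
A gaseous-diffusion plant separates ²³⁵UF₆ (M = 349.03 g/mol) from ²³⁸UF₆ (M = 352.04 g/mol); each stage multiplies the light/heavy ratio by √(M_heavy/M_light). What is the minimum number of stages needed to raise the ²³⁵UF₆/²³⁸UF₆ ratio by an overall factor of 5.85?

Per stage α = (352.04/349.03)^(1/2) = 1.00862^0.5, giving ln α = 0.004293.
Need α^N ≥ 5.85 ⇒ N ≥ ln(5.85) / ln α = 1.766 / 0.004293 = 411.43.
So at least 412 stages are needed.

412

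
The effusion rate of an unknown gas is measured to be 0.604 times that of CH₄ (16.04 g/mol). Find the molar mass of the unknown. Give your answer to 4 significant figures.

Using Graham's law: rate_X/rate_CH₄ = √(M_CH₄/M_X).
0.604 = √(16.04/M_X)
M_X = 16.04 / 0.604² = 16.04 / 0.3648 = 43.97 g/mol

43.97 g/mol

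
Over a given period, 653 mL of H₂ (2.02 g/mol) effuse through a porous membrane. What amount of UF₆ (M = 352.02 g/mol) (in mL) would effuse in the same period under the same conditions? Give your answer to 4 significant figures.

From Graham's law, rate_UF₆/rate_H₂ = √(M_H₂/M_UF₆) = √(2.02/352.02) = √0.005738 = 0.07575.
So the volume for UF₆ is 653 × 0.07575 = 49.47 mL.

49.47 mL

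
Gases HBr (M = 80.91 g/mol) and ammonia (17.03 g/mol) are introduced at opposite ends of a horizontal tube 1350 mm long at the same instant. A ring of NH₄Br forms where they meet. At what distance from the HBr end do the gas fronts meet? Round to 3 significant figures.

In equal time, each gas travels a distance ∝ its rate ∝ 1/√M, so d_HBr/d_NH₃ = √(M_NH₃/M_HBr) = √(17.03/80.91) = 0.4588.
With d_HBr + d_NH₃ = 1350 mm, d_NH₃ = 1350/(1 + 0.4588) = 925.4 mm.
d_HBr = 1350 − 925.4 = 425 mm.

425 mm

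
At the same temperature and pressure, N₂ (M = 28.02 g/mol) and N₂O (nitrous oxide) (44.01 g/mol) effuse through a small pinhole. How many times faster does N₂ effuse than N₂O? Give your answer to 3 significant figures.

By Graham's law, rate_N₂/rate_N₂O = √(M_N₂O/M_N₂) = √(44.01/28.02) = √1.571 = 1.25.

1.25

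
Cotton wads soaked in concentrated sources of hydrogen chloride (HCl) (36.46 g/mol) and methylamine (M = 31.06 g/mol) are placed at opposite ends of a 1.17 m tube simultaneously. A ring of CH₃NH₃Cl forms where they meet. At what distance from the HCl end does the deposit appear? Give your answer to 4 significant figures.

0.5616 m

Distances travelled in equal time are proportional to diffusion rates, so d_HCl/d_CH₃NH₂ = √(M_CH₃NH₂/M_HCl) = √(31.06/36.46) = 0.9230.
With d_HCl + d_CH₃NH₂ = 1.17 m, d_CH₃NH₂ = 1.17/(1 + 0.9230) = 0.6084 m.
d_HCl = 1.17 − 0.6084 = 0.5616 m.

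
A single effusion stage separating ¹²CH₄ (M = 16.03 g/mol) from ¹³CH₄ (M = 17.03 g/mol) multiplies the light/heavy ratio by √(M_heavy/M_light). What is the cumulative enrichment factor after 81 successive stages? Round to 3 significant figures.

11.6

After 81 stages the ratio has grown by (√(17.03/16.03))^81 = (17.03/16.03)^(81/2).
= 1.06238^(81/2) = 11.6.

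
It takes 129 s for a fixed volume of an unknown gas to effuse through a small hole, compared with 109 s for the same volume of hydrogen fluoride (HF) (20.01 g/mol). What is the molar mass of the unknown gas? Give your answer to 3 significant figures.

28.0 g/mol

Using Graham's law: t_X/t_HF = √(M_X/M_HF).
129/109 = 1.183 = √(M_X/20.01)
M_X = 20.01 × 1.183² = 20.01 × 1.401 = 28.0 g/mol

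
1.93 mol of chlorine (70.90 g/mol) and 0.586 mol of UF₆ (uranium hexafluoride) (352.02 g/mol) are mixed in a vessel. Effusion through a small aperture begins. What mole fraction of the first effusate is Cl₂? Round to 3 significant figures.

Each component's effusion rate ∝ (its partial pressure)·(1/√M) ∝ n_i/√M_i.
So x_Cl₂ in the escaping gas = (n_Cl₂/√M_Cl₂) / Σ(n_i/√M_i)
= (1.93/√70.90) / (1.93/√70.90 + 0.586/√352.02) = 0.2292/(0.2292 + 0.03123) = 0.880.

0.880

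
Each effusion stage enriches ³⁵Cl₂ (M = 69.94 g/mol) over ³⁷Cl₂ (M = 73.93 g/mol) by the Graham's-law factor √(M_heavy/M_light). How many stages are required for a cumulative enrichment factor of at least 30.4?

With α = √(73.93/69.94) per stage, ln α = ½ ln(1.05705) = 0.02774.
Need α^N ≥ 30.4 ⇒ N ≥ ln(30.4) / ln α = 3.414 / 0.02774 = 123.09.
Rounding up, N = 124 stages.

124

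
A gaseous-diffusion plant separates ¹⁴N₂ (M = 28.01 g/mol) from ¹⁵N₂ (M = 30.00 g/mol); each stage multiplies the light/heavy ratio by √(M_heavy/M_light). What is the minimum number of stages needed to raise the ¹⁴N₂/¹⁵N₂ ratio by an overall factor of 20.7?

With α = √(30.00/28.01) per stage, ln α = ½ ln(1.07105) = 0.03432.
Need α^N ≥ 20.7 ⇒ N ≥ ln(20.7) / ln α = 3.030 / 0.03432 = 88.30.
Rounding up, N = 89 stages.

89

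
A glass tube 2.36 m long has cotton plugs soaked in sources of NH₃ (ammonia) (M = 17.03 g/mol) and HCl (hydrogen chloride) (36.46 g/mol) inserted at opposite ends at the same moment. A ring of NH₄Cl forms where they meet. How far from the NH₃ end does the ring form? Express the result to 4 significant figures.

1.402 m

Graham's law gives d_NH₃/d_HCl = rate_NH₃/rate_HCl = √(M_HCl/M_NH₃) = √(36.46/17.03) = 1.463.
With d_NH₃ + d_HCl = 2.36 m, d_HCl = 2.36/(1 + 1.463) = 0.9581 m.
d_NH₃ = 2.36 − 0.9581 = 1.402 m.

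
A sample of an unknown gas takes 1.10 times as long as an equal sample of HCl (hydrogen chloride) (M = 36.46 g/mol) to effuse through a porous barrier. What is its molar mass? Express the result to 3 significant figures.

44.1 g/mol

Since effusion rate ∝ 1/√M, t_X/t_HCl = √(M_X/M_HCl).
1.10 = √(M_X/36.46)
M_X = 36.46 × 1.10² = 36.46 × 1.210 = 44.1 g/mol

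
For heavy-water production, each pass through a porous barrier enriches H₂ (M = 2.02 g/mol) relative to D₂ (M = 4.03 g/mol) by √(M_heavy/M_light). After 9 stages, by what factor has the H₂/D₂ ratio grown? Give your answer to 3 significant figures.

22.4

The single-stage factor is √(M_heavy/M_light), so 9 stages give [√(4.03/2.02)]^9 = (4.03/2.02)^(9/2).
= 1.99505^(9/2) = 22.4.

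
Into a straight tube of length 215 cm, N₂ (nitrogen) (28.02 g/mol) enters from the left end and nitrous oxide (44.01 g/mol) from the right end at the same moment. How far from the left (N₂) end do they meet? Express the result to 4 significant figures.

119.6 cm

Graham's law gives d_N₂/d_N₂O = rate_N₂/rate_N₂O = √(M_N₂O/M_N₂) = √(44.01/28.02) = 1.253.
With d_N₂ + d_N₂O = 215 cm, d_N₂O = 215/(1 + 1.253) = 95.42 cm.
d_N₂ = 215 − 95.42 = 119.6 cm.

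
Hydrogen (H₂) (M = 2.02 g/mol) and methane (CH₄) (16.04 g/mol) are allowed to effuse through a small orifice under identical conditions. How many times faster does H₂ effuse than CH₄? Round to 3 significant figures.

From Graham's law, rate_H₂/rate_CH₄ = √(M_CH₄/M_H₂) = √(16.04/2.02) = √7.941 = 2.82.

2.82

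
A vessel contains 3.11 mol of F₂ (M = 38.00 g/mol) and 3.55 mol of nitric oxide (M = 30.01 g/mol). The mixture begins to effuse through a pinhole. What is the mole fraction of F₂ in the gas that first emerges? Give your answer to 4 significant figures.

Each component's effusion rate ∝ (its partial pressure)·(1/√M) ∝ n_i/√M_i.
x_F₂(eff) = (n_F₂/√M_F₂) / (n_F₂/√M_F₂ + n_NO/√M_NO)
= (3.11/√38.00) / (3.11/√38.00 + 3.55/√30.01) = 0.5045/(0.5045 + 0.6480) = 0.4377.

0.4377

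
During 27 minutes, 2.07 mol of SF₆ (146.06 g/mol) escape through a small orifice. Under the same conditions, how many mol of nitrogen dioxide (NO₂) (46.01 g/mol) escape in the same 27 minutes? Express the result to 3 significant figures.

Using Graham's law: rate_NO₂/rate_SF₆ = √(M_SF₆/M_NO₂) = √(146.06/46.01) = √3.175 = 1.782.
So the amount for NO₂ is 2.07 × 1.782 = 3.69 mol.

3.69 mol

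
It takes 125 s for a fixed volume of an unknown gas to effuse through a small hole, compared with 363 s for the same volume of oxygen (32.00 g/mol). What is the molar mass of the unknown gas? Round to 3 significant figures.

3.79 g/mol

By Graham's law, t_X/t_O₂ = √(M_X/M_O₂).
125/363 = 0.3444 = √(M_X/32.00)
M_X = 32.00 × 0.3444² = 32.00 × 0.1186 = 3.79 g/mol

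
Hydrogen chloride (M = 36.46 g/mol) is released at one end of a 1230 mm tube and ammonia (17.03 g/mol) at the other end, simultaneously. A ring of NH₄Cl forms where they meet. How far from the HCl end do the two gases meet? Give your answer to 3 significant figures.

Distances travelled in equal time are proportional to diffusion rates, so d_HCl/d_NH₃ = √(M_NH₃/M_HCl) = √(17.03/36.46) = 0.6834.
With d_HCl + d_NH₃ = 1230 mm, d_NH₃ = 1230/(1 + 0.6834) = 730.6 mm.
d_HCl = 1230 − 730.6 = 499 mm.

499 mm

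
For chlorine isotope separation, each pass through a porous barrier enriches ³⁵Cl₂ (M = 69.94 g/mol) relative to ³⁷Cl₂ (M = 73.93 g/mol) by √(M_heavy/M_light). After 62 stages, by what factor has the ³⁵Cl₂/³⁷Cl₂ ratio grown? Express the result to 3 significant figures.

After 62 stages the ratio has grown by (√(73.93/69.94))^62 = (73.93/69.94)^(62/2).
= 1.05705^31 = 5.58.

5.58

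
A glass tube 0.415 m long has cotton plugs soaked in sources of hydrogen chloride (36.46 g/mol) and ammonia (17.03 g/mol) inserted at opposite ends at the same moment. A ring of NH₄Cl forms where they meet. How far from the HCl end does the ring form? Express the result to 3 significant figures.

The fronts meet when d_HCl + d_NH₃ = L with d_HCl/d_NH₃ = √(M_NH₃/M_HCl) (Graham's law). Here √(M_NH₃/M_HCl) = √(17.03/36.46) = 0.6834.
With d_HCl + d_NH₃ = 0.415 m, d_NH₃ = 0.415/(1 + 0.6834) = 0.2465 m.
d_HCl = 0.415 − 0.2465 = 0.168 m.

0.168 m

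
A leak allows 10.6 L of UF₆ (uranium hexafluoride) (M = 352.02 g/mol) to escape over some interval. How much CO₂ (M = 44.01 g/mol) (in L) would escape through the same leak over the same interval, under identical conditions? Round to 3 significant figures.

30.0 L

Using Graham's law: rate_CO₂/rate_UF₆ = √(M_UF₆/M_CO₂) = √(352.02/44.01) = √7.999 = 2.828.
So the volume for CO₂ is 10.6 × 2.828 = 30.0 L.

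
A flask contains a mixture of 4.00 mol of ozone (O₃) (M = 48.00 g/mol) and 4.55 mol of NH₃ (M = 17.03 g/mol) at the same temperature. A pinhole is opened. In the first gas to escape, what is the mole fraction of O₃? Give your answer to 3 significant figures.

0.344

Rate_i ∝ x_i/√M_i (Graham's law weighted by mole fraction), so the effusate composition follows n_i/√M_i.
Mole fraction of O₃ in the effusate = (n_O₃/√M_O₃) / (n_O₃/√M_O₃ + n_NH₃/√M_NH₃)
= (4.00/√48.00) / (4.00/√48.00 + 4.55/√17.03) = 0.5774/(0.5774 + 1.103) = 0.344.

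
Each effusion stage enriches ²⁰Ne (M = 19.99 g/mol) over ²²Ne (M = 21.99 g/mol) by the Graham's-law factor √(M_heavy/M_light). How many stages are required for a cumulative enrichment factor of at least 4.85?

Per stage α = (21.99/19.99)^(1/2) = 1.10005^0.5, giving ln α = 0.04768.
Need α^N ≥ 4.85 ⇒ N ≥ ln(4.85) / ln α = 1.579 / 0.04768 = 33.12.
Minimum whole number of stages: N = 34.

34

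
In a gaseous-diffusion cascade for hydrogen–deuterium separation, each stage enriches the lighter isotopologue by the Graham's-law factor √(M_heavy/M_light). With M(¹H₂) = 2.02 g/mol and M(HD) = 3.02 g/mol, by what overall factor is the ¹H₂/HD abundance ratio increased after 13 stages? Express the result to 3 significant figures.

Overall factor = α^13 with α = √(3.02/2.02), i.e. (3.02/2.02)^(13/2).
= 1.49505^(13/2) = 13.7.

13.7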